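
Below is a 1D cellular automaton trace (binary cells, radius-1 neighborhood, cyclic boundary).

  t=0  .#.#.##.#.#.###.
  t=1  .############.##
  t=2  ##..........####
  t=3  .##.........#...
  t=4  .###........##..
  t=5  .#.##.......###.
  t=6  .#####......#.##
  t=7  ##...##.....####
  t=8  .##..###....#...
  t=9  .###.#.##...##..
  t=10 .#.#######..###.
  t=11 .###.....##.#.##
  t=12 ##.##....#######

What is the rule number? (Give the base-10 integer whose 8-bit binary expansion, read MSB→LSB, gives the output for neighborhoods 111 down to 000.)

  ###|.  b7=0 t=0,i=13
  ##.|#  b6=1 t=0,i=6
  #.#|#  b5=1 t=0,i=2
  #..|#  b4=1 t=0,i=15
  .##|#  b3=1 t=0,i=5
  .#.|#  b2=1 t=0,i=1
  ..#|.  b1=0 t=0,i=0
  ...|.  b0=0 t=2,i=3
  bits 01111100 = 124

124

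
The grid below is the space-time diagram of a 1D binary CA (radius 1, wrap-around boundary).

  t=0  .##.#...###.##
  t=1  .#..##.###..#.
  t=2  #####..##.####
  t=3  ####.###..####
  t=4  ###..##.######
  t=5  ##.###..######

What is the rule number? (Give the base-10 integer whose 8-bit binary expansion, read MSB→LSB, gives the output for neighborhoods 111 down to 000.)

158

  [7] ### => #  t=0,i=9
  [6] ##. => .  t=0,i=2
  [5] #.# => .  t=0,i=0
  [4] #.. => #  t=0,i=5
  [3] .## => #  t=0,i=1
  [2] .#. => #  t=0,i=4
  [1] ..# => #  t=0,i=7
  [0] ... => .  t=0,i=6
  bits 10011110 = 158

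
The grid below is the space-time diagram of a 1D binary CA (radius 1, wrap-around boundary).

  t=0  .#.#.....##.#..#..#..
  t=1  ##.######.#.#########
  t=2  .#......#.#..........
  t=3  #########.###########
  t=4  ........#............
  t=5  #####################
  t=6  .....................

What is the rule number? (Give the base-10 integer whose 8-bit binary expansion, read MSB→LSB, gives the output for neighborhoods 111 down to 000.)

  ###|.  b7=0 t=1,i=0
  ##.|#  b6=1 t=0,i=10
  #.#|.  b5=0 t=0,i=2
  #..|#  b4=1 t=0,i=4
  .##|.  b3=0 t=0,i=9
  .#.|#  b2=1 t=0,i=1
  ..#|#  b1=1 t=0,i=0
  ...|#  b0=1 t=0,i=5
  bits 01010111 = 87

87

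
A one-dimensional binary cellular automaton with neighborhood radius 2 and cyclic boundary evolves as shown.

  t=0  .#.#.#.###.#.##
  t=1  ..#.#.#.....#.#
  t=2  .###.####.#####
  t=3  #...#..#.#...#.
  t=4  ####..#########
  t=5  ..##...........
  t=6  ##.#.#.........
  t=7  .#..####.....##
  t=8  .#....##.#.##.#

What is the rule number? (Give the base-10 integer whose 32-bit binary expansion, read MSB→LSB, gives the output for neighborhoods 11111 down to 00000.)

  nb #####: next=.  (t=2,i=12, bit31=0)
  nb ####.: next=#  (t=2,i=7, bit30=1)
  nb ###.#: next=.  (t=0,i=9, bit29=0)
  nb ###..: next=#  (t=4,i=3, bit28=1)
  nb ##.##: next=#  (t=2,i=0, bit27=1)
  nb ##.#.: next=.  (t=0,i=0, bit26=0)
  nb ##..#: next=.  (t=4,i=4, bit25=0)
  nb ##...: next=.  (t=5,i=4, bit24=0)
  nb #.###: next=.  (t=0,i=7, bit23=0)
  nb #.##.: next=.  (t=0,i=13, bit22=0)
  nb #.#.#: next=.  (t=0,i=1, bit21=0)
  nb #.#..: next=#  (t=1,i=6, bit20=1)
  nb #..##: next=.  (t=4,i=5, bit19=0)
  nb #..#.: next=#  (t=1,i=1, bit18=1)
  nb #...#: next=#  (t=3,i=2, bit17=1)
  nb #....: next=#  (t=1,i=8, bit16=1)
  nb .####: next=.  (t=2,i=6, bit15=0)
  nb .###.: next=.  (t=0,i=8, bit14=0)
  nb .##.#: next=#  (t=0,i=14, bit13=1)
  nb .##..: next=#  (t=5,i=3, bit12=1)
  nb .#.##: next=#  (t=0,i=6, bit11=1)
  nb .#.#.: next=#  (t=0,i=2, bit10=1)
  nb .#..#: next=.  (t=1,i=0, bit9=0)
  nb .#...: next=#  (t=1,i=7, bit8=1)
  nb ..###: next=.  (t=4,i=6, bit7=0)
  nb ..##.: next=.  (t=5,i=2, bit6=0)
  nb ..#.#: next=#  (t=1,i=2, bit5=1)
  nb ..#..: next=.  (t=3,i=4, bit4=0)
  nb ...##: next=#  (t=5,i=1, bit3=1)
  nb ...#.: next=#  (t=1,i=11, bit2=1)
  nb ....#: next=#  (t=1,i=10, bit1=1)
  nb .....: next=.  (t=1,i=9, bit0=0)
  bits 01011000000101110011110100101110 = 1477917998

1477917998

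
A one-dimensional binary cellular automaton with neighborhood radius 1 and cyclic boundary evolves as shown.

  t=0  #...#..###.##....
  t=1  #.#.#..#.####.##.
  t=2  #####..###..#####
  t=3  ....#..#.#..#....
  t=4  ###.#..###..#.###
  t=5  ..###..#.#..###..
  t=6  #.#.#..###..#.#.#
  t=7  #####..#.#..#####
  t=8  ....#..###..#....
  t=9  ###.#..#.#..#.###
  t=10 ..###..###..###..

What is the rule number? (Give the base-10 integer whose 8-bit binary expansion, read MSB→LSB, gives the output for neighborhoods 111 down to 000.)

109

  ###|.  b7=0 t=0,i=8
  ##.|#  b6=1 t=0,i=9
  #.#|#  b5=1 t=0,i=10
  #..|.  b4=0 t=0,i=1
  .##|#  b3=1 t=0,i=7
  .#.|#  b2=1 t=0,i=0
  ..#|.  b1=0 t=0,i=3
  ...|#  b0=1 t=0,i=2
  bits 01101101 = 109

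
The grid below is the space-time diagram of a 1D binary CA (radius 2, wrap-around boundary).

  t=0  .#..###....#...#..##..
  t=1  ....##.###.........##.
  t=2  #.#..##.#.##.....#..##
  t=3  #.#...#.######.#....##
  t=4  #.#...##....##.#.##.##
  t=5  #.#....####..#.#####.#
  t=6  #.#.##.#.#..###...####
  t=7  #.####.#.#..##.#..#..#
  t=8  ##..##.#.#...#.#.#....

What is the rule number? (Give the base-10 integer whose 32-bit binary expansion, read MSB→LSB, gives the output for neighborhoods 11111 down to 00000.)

1769306274

  #####|.  b31=0 t=3,i=10
  ####.|#  b30=1 t=3,i=12
  ###.#|#  b29=1 t=2,i=0
  ###..|.  b28=0 t=0,i=6
  ##.##|#  b27=1 t=1,i=6
  ##.#.|.  b26=0 t=2,i=1
  ##..#|.  b25=0 t=5,i=11
  ##...|#  b24=1 t=0,i=7
  #.###|.  b23=0 t=1,i=7
  #.##.|#  b22=1 t=2,i=10
  #.#.#|#  b21=1 t=2,i=8
  #.#..|#  b20=1 t=2,i=2
  #..##|.  b19=0 t=0,i=3
  #..#.|#  b18=1 t=5,i=12
  #...#|.  b17=0 t=0,i=13
  #....|#  b16=1 t=0,i=8
  .####|.  b15=0 t=3,i=9
  .###.|#  b14=1 t=0,i=5
  .##.#|#  b13=1 t=1,i=5
  .##..|#  b12=1 t=0,i=19
  .#.##|#  b11=1 t=2,i=9
  .#.#.|.  b10=0 t=6,i=8
  .#..#|.  b9=0 t=0,i=2
  .#...|.  b8=0 t=0,i=12
  ..###|#  b7=1 t=0,i=4
  ..##.|.  b6=0 t=0,i=18
  ..#.#|#  b5=1 t=3,i=6
  ..#..|.  b4=0 t=0,i=1
  ...##|.  b3=0 t=1,i=3
  ...#.|.  b2=0 t=0,i=0
  ....#|#  b1=1 t=0,i=9
  .....|.  b0=0 t=1,i=1
  bits 01101001011101010111100010100010 = 1769306274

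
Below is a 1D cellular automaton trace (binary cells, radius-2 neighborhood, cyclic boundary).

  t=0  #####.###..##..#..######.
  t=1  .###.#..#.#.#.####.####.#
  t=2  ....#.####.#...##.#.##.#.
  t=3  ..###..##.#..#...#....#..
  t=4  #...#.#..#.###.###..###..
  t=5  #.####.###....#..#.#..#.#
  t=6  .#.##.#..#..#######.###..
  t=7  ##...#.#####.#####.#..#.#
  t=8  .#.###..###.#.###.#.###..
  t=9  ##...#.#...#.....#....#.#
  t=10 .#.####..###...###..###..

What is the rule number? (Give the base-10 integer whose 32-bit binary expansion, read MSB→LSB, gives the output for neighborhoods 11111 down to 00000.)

  #####|#  b31=1 t=0,i=2
  ####.|#  b30=1 t=0,i=3
  ###.#|.  b29=0 t=0,i=4
  ###..|#  b28=1 t=0,i=8
  ##.##|#  b27=1 t=0,i=5
  ##.#.|#  b26=1 t=1,i=4
  ##..#|.  b25=0 t=0,i=9
  ##...|.  b24=0 t=5,i=10
  #.###|.  b23=0 t=0,i=0
  #.##.|.  b22=0 t=2,i=20
  #.#.#|.  b21=0 t=1,i=10
  #.#..|.  b20=0 t=1,i=5
  #..##|#  b19=1 t=0,i=10
  #..#.|#  b18=1 t=0,i=14
  #...#|#  b17=1 t=2,i=13
  #....|.  b16=0 t=2,i=0
  .####|#  b15=1 t=0,i=1
  .###.|.  b14=0 t=0,i=7
  .##.#|.  b13=0 t=2,i=16
  .##..|#  b12=1 t=0,i=12
  .#.##|.  b11=0 t=1,i=0
  .#.#.|#  b10=1 t=1,i=9
  .#..#|#  b9=1 t=0,i=16
  .#...|.  b8=0 t=2,i=12
  ..###|.  b7=0 t=0,i=18
  ..##.|.  b6=0 t=0,i=11
  ..#.#|#  b5=1 t=1,i=8
  ..#..|#  b4=1 t=0,i=15
  ...##|.  b3=0 t=2,i=14
  ...#.|#  b2=1 t=2,i=3
  ....#|#  b1=1 t=2,i=2
  .....|.  b0=0 t=2,i=1
  bits 11011100000011101001011000110110 = 3691943478

3691943478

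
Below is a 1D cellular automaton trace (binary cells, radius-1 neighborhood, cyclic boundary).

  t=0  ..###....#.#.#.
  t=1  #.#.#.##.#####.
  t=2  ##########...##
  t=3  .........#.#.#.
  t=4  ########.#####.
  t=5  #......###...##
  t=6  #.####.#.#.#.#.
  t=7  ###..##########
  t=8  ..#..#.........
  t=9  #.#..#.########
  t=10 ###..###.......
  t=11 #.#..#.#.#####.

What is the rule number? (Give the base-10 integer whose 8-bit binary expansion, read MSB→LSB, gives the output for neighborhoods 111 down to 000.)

  ###|.  b7=0 t=0,i=3
  ##.|#  b6=1 t=0,i=4
  #.#|#  b5=1 t=0,i=10
  #..|.  b4=0 t=0,i=5
  .##|#  b3=1 t=0,i=2
  .#.|#  b2=1 t=0,i=9
  ..#|.  b1=0 t=0,i=1
  ...|#  b0=1 t=0,i=0
  bits 01101101 = 109

109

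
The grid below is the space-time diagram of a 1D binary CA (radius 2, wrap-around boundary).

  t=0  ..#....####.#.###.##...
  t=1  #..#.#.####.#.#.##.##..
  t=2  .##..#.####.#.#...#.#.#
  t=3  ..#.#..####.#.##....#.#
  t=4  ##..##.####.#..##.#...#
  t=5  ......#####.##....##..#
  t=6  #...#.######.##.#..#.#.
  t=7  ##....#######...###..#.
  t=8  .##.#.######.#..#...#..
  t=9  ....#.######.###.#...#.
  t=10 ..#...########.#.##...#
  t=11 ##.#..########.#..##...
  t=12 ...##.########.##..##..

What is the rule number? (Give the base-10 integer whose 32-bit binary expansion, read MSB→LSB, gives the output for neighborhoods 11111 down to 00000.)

  #####|#  b31=1 t=5,i=8
  ####.|#  b30=1 t=0,i=9
  ###.#|#  b29=1 t=0,i=10
  ###..|.  b28=0 t=4,i=1
  ##.##|#  b27=1 t=0,i=17
  ##.#.|.  b26=0 t=0,i=11
  ##..#|.  b25=0 t=1,i=21
  ##...|#  b24=1 t=0,i=20
  #.###|#  b23=1 t=0,i=14
  #.##.|.  b22=0 t=0,i=18
  #.#.#|#  b21=1 t=0,i=12
  #.#..|#  b20=1 t=2,i=14
  #..##|.  b19=0 t=3,i=6
  #..#.|#  b18=1 t=1,i=2
  #...#|.  b17=0 t=2,i=16
  #....|.  b16=0 t=0,i=4
  .####|#  b15=1 t=0,i=8
  .###.|.  b14=0 t=0,i=15
  .##.#|.  b13=0 t=1,i=17
  .##..|#  b12=1 t=0,i=19
  .#.##|.  b11=0 t=0,i=13
  .#.#.|.  b10=0 t=1,i=4
  .#..#|#  b9=1 t=1,i=1
  .#...|#  b8=1 t=0,i=3
  ..###|#  b7=1 t=0,i=7
  ..##.|.  b6=0 t=4,i=4
  ..#.#|.  b5=0 t=1,i=3
  ..#..|.  b4=0 t=0,i=2
  ...##|.  b3=0 t=0,i=6
  ...#.|.  b2=0 t=0,i=1
  ....#|#  b1=1 t=0,i=0
  .....|.  b0=0 t=0,i=22
  bits 11101001101101001001001110000010 = 3920925570

3920925570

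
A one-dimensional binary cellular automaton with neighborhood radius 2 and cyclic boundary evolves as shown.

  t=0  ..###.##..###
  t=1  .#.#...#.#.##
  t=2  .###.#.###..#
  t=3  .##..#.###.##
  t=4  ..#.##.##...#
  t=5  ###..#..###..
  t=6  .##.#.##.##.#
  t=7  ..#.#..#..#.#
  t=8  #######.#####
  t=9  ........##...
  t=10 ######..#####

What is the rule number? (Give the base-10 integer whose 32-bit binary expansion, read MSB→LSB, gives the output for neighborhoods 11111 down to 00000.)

297793121

  ##### -> .   bit 31 = 0  t=8,i=0
  ####. -> .   bit 30 = 0  t=8,i=5
  ###.# -> .   bit 29 = 0  t=0,i=4
  ###.. -> #   bit 28 = 1  t=0,i=12
  ##.## -> .   bit 27 = 0  t=0,i=5
  ##.#. -> .   bit 26 = 0  t=1,i=0
  ##..# -> .   bit 25 = 0  t=0,i=0
  ##... -> #   bit 24 = 1  t=4,i=9
  #.### -> #   bit 23 = 1  t=2,i=1
  #.##. -> .   bit 22 = 0  t=0,i=6
  #.#.# -> #   bit 21 = 1  t=1,i=1
  #.#.. -> #   bit 20 = 1  t=1,i=3
  #..## -> #   bit 19 = 1  t=0,i=1
  #..#. -> #   bit 18 = 1  t=2,i=11
  #...# -> #   bit 17 = 1  t=1,i=5
  #.... -> #   bit 16 = 1  t=9,i=11
  .#### -> #   bit 15 = 1  t=8,i=9
  .###. -> #   bit 14 = 1  t=0,i=3
  .##.# -> #   bit 13 = 1  t=1,i=12
  .##.. -> #   bit 12 = 1  t=0,i=7
  .#.## -> .   bit 11 = 0  t=1,i=10
  .#.#. -> #   bit 10 = 1  t=1,i=2
  .#..# -> #   bit 9 = 1  t=4,i=0
  .#... -> .   bit 8 = 0  t=1,i=4
  ..### -> .   bit 7 = 0  t=0,i=2
  ..##. -> #   bit 6 = 1  t=9,i=8
  ..#.# -> #   bit 5 = 1  t=1,i=7
  ..#.. -> .   bit 4 = 0  t=4,i=12
  ...## -> .   bit 3 = 0  t=9,i=7
  ...#. -> .   bit 2 = 0  t=1,i=6
  ....# -> .   bit 1 = 0  t=9,i=6
  ..... -> #   bit 0 = 1  t=9,i=0
  bits 00010001101111111111011001100001 = 297793121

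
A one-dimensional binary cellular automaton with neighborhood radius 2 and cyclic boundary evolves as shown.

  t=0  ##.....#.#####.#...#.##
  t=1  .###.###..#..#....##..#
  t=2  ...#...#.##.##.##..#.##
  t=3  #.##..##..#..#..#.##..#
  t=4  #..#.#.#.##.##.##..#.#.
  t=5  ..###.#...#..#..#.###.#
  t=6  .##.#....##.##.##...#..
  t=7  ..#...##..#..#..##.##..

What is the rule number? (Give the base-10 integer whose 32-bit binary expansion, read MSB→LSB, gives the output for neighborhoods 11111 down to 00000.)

822981814

  #####|.  b31=0 t=0,i=11
  ####.|.  b30=0 t=0,i=0
  ###.#|#  b29=1 t=0,i=13
  ###..|#  b28=1 t=0,i=1
  ##.##|.  b27=0 t=1,i=4
  ##.#.|.  b26=0 t=0,i=14
  ##..#|.  b25=0 t=1,i=8
  ##...|#  b24=1 t=0,i=2
  #.###|.  b23=0 t=0,i=9
  #.##.|.  b22=0 t=2,i=9
  #.#.#|.  b21=0 t=4,i=5
  #.#..|.  b20=0 t=0,i=15
  #..##|#  b19=1 t=3,i=5
  #..#.|#  b18=1 t=1,i=9
  #...#|.  b17=0 t=0,i=17
  #....|#  b16=1 t=0,i=3
  .####|#  b15=1 t=0,i=10
  .###.|.  b14=0 t=1,i=2
  .##.#|#  b13=1 t=2,i=10
  .##..|#  b12=1 t=1,i=19
  .#.##|.  b11=0 t=0,i=8
  .#.#.|#  b10=1 t=4,i=4
  .#..#|.  b9=0 t=1,i=11
  .#...|.  b8=0 t=0,i=16
  ..###|#  b7=1 t=5,i=2
  ..##.|.  b6=0 t=1,i=18
  ..#.#|#  b5=1 t=0,i=7
  ..#..|#  b4=1 t=1,i=10
  ...##|.  b3=0 t=1,i=17
  ...#.|#  b2=1 t=0,i=6
  ....#|#  b1=1 t=0,i=5
  .....|.  b0=0 t=0,i=4
  bits 00110001000011011011010010110110 = 822981814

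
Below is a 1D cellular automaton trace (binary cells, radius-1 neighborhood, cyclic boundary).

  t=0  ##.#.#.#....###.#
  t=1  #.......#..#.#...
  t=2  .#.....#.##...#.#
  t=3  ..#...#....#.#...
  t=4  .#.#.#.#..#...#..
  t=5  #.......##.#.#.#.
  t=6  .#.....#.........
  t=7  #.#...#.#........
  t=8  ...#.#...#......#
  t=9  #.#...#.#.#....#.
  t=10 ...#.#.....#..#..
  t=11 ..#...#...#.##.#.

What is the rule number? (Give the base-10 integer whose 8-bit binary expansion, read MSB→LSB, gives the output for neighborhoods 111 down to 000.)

  nb ###: next=#  (t=0,i=0, bit7=1)
  nb ##.: next=.  (t=0,i=1, bit6=0)
  nb #.#: next=.  (t=0,i=2, bit5=0)
  nb #..: next=#  (t=0,i=8, bit4=1)
  nb .##: next=.  (t=0,i=12, bit3=0)
  nb .#.: next=.  (t=0,i=3, bit2=0)
  nb ..#: next=#  (t=0,i=11, bit1=1)
  nb ...: next=.  (t=0,i=9, bit0=0)
  bits 10010010 = 146

146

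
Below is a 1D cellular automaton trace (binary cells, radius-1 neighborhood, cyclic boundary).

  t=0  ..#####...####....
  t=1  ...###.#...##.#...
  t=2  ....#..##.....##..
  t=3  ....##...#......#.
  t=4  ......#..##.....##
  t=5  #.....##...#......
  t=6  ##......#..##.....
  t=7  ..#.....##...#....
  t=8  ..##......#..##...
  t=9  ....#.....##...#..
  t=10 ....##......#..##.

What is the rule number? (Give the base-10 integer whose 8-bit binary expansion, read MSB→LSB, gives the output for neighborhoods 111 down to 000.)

  ###|#  b7=1 t=0,i=3
  ##.|.  b6=0 t=0,i=6
  #.#|.  b5=0 t=1,i=6
  #..|#  b4=1 t=0,i=7
  .##|.  b3=0 t=0,i=2
  .#.|#  b2=1 t=1,i=7
  ..#|.  b1=0 t=0,i=1
  ...|.  b0=0 t=0,i=0
  bits 10010100 = 148

148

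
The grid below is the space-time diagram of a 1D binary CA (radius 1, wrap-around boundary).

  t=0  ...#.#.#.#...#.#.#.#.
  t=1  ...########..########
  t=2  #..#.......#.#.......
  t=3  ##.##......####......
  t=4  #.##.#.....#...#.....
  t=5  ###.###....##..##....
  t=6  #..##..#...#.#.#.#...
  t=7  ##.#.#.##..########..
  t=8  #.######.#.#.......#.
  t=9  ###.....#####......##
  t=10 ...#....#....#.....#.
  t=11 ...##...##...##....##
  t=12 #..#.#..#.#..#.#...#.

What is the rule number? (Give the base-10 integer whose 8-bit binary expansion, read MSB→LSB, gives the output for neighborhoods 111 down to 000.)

60

  nb ###: next=.  (t=1,i=4, bit7=0)
  nb ##.: next=.  (t=1,i=10, bit6=0)
  nb #.#: next=#  (t=0,i=4, bit5=1)
  nb #..: next=#  (t=0,i=10, bit4=1)
  nb .##: next=#  (t=1,i=3, bit3=1)
  nb .#.: next=#  (t=0,i=3, bit2=1)
  nb ..#: next=.  (t=0,i=2, bit1=0)
  nb ...: next=.  (t=0,i=0, bit0=0)
  bits 00111100 = 60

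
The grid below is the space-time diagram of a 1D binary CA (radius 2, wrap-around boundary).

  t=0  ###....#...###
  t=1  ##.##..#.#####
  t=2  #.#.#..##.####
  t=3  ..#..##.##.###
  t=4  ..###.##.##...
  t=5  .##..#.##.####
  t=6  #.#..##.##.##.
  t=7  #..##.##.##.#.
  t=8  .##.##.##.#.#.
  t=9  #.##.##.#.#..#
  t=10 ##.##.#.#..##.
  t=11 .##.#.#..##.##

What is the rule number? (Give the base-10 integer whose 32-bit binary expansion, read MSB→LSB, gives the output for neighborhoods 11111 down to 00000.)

  #####|#  b31=1 t=0,i=0
  ####.|#  b30=1 t=0,i=1
  ###.#|.  b29=0 t=1,i=1
  ###..|.  b28=0 t=0,i=2
  ##.##|#  b27=1 t=1,i=2
  ##.#.|.  b26=0 t=2,i=1
  ##..#|.  b25=0 t=1,i=5
  ##...|#  b24=1 t=0,i=3
  #.###|.  b23=0 t=1,i=9
  #.##.|.  b22=0 t=1,i=3
  #.#.#|#  b21=1 t=2,i=2
  #.#..|.  b20=0 t=2,i=4
  #..##|#  b19=1 t=2,i=6
  #..#.|.  b18=0 t=1,i=6
  #...#|#  b17=1 t=0,i=9
  #....|#  b16=1 t=0,i=4
  .####|#  b15=1 t=0,i=12
  .###.|.  b14=0 t=3,i=12
  .##.#|#  b13=1 t=2,i=8
  .##..|#  b12=1 t=1,i=4
  .#.##|#  b11=1 t=1,i=8
  .#.#.|.  b10=0 t=2,i=3
  .#..#|#  b9=1 t=2,i=5
  .#...|.  b8=0 t=0,i=8
  ..###|#  b7=1 t=0,i=11
  ..##.|.  b6=0 t=2,i=7
  ..#.#|#  b5=1 t=1,i=7
  ..#..|#  b4=1 t=0,i=7
  ...##|#  b3=1 t=0,i=10
  ...#.|.  b2=0 t=0,i=6
  ....#|.  b1=0 t=0,i=5
  .....|#  b0=1 t=4,i=13
  bits 11001001001010111011101010111001 = 3375086265

3375086265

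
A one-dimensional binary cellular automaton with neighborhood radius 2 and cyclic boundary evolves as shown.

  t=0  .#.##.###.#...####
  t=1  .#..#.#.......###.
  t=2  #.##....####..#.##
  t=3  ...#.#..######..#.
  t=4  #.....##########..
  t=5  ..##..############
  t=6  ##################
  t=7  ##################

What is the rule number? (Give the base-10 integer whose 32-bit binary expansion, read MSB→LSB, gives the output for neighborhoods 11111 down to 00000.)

3534598849

  ##### -> #   bit 31 = 1  t=3,i=10
  ####. -> #   bit 30 = 1  t=0,i=16
  ###.# -> .   bit 29 = 0  t=0,i=8
  ###.. -> #   bit 28 = 1  t=1,i=16
  ##.## -> .   bit 27 = 0  t=0,i=5
  ##.#. -> .   bit 26 = 0  t=0,i=0
  ##..# -> #   bit 25 = 1  t=1,i=17
  ##... -> .   bit 24 = 0  t=2,i=4
  #.### -> #   bit 23 = 1  t=0,i=6
  #.##. -> .   bit 22 = 0  t=0,i=3
  #.#.# -> #   bit 21 = 1  t=0,i=1
  #.#.. -> .   bit 20 = 0  t=0,i=10
  #..## -> #   bit 19 = 1  t=3,i=7
  #..#. -> #   bit 18 = 1  t=1,i=0
  #...# -> .   bit 17 = 0  t=0,i=12
  #.... -> #   bit 16 = 1  t=1,i=8
  .#### -> #   bit 15 = 1  t=0,i=15
  .###. -> .   bit 14 = 0  t=0,i=7
  .##.# -> #   bit 13 = 1  t=0,i=4
  .##.. -> #   bit 12 = 1  t=2,i=3
  .#.## -> .   bit 11 = 0  t=0,i=2
  .#.#. -> .   bit 10 = 0  t=1,i=5
  .#..# -> #   bit 9 = 1  t=1,i=2
  .#... -> .   bit 8 = 0  t=0,i=11
  ..### -> #   bit 7 = 1  t=0,i=14
  ..##. -> #   bit 6 = 1  t=5,i=2
  ..#.# -> .   bit 5 = 0  t=1,i=4
  ..#.. -> .   bit 4 = 0  t=1,i=1
  ...## -> .   bit 3 = 0  t=0,i=13
  ...#. -> .   bit 2 = 0  t=3,i=2
  ....# -> .   bit 1 = 0  t=1,i=12
  ..... -> #   bit 0 = 1  t=1,i=9
  bits 11010010101011011011001011000001 = 3534598849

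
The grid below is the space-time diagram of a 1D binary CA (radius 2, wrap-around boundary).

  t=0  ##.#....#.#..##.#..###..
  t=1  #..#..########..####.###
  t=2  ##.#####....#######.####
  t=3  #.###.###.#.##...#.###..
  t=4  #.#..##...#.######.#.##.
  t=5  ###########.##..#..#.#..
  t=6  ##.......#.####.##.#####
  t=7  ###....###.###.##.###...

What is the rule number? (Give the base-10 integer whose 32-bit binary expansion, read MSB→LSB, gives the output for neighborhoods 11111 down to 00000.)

1543149302

  #####|.  b31=0 t=1,i=8
  ####.|#  b30=1 t=1,i=12
  ###.#|.  b29=0 t=1,i=19
  ###..|#  b28=1 t=0,i=21
  ##.##|#  b27=1 t=1,i=20
  ##.#.|.  b26=0 t=0,i=2
  ##..#|#  b25=1 t=0,i=22
  ##...|#  b24=1 t=2,i=8
  #.###|#  b23=1 t=1,i=21
  #.##.|#  b22=1 t=3,i=12
  #.#.#|#  b21=1 t=3,i=10
  #.#..|#  b20=1 t=0,i=3
  #..##|#  b19=1 t=0,i=12
  #..#.|.  b18=0 t=1,i=2
  #...#|#  b17=1 t=3,i=15
  #....|.  b16=0 t=0,i=5
  .####|#  b15=1 t=1,i=7
  .###.|.  b14=0 t=0,i=20
  .##.#|.  b13=0 t=0,i=1
  .##..|#  b12=1 t=3,i=13
  .#.##|.  b11=0 t=3,i=1
  .#.#.|#  b10=1 t=0,i=9
  .#..#|#  b9=1 t=0,i=11
  .#...|.  b8=0 t=0,i=4
  ..###|#  b7=1 t=0,i=19
  ..##.|#  b6=1 t=0,i=0
  ..#.#|#  b5=1 t=0,i=8
  ..#..|#  b4=1 t=1,i=3
  ...##|.  b3=0 t=2,i=11
  ...#.|#  b2=1 t=0,i=7
  ....#|#  b1=1 t=0,i=6
  .....|.  b0=0 t=6,i=4
  bits 01011011111110101001011011110110 = 1543149302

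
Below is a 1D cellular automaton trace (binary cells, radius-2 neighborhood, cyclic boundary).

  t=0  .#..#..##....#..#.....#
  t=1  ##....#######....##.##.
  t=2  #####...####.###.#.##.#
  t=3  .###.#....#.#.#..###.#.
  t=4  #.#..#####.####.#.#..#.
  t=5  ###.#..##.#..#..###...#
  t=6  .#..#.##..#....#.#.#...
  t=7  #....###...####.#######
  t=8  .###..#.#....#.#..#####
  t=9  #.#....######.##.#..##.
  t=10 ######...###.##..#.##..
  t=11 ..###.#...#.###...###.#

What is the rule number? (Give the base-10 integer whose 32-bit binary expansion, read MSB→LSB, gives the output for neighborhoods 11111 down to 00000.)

  [31] ##### => #  t=1,i=8
  [30] ####. => #  t=1,i=11
  [29] ###.# => .  t=2,i=11
  [28] ###.. => .  t=1,i=12
  [27] ##.## => #  t=1,i=19
  [26] ##.#. => .  t=2,i=16
  [25] ##..# => .  t=6,i=8
  [24] ##... => #  t=0,i=9
  [23] #.### => .  t=2,i=13
  [22] #.##. => #  t=1,i=0
  [21] #.#.# => #  t=2,i=17
  [20] #.#.. => #  t=0,i=1
  [19] #..## => #  t=0,i=6
  [18] #..#. => .  t=0,i=3
  [17] #...# => .  t=2,i=6
  [16] #.... => #  t=0,i=10
  [15] .#### => .  t=1,i=7
  [14] .###. => #  t=2,i=14
  [13] .##.# => .  t=1,i=18
  [12] .##.. => #  t=0,i=8
  [11] .#.## => #  t=2,i=18
  [10] .#.#. => #  t=0,i=0
  [9] .#..# => .  t=0,i=2
  [8] .#... => #  t=0,i=17
  [7] ..### => .  t=1,i=6
  [6] ..##. => #  t=0,i=7
  [5] ..#.# => .  t=0,i=22
  [4] ..#.. => .  t=0,i=4
  [3] ...## => .  t=1,i=5
  [2] ...#. => #  t=0,i=12
  [1] ....# => #  t=0,i=11
  [0] ..... => .  t=0,i=19
  bits 11001001011110010101110101000110 = 3380174150

3380174150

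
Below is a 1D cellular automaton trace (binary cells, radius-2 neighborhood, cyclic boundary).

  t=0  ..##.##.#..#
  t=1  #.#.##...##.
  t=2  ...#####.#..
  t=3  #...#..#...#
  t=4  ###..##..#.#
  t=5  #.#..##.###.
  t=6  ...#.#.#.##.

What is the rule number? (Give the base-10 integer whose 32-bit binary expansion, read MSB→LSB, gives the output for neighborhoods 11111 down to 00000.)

961010273

  ##### -> .   bit 31 = 0  t=2,i=5
  ####. -> .   bit 30 = 0  t=2,i=6
  ###.# -> #   bit 29 = 1  t=2,i=7
  ###.. -> #   bit 28 = 1  t=4,i=2
  ##.## -> #   bit 27 = 1  t=0,i=4
  ##.#. -> .   bit 26 = 0  t=0,i=7
  ##..# -> .   bit 25 = 0  t=4,i=3
  ##... -> #   bit 24 = 1  t=1,i=6
  #.### -> .   bit 23 = 0  t=4,i=11
  #.##. -> #   bit 22 = 1  t=0,i=5
  #.#.# -> .   bit 21 = 0  t=1,i=0
  #.#.. -> .   bit 20 = 0  t=0,i=8
  #..## -> .   bit 19 = 0  t=0,i=1
  #..#. -> #   bit 18 = 1  t=0,i=10
  #...# -> #   bit 17 = 1  t=1,i=7
  #.... -> #   bit 16 = 1  t=2,i=11
  .#### -> #   bit 15 = 1  t=2,i=4
  .###. -> #   bit 14 = 1  t=5,i=9
  .##.# -> .   bit 13 = 0  t=0,i=3
  .##.. -> #   bit 12 = 1  t=1,i=5
  .#.## -> #   bit 11 = 1  t=1,i=3
  .#.#. -> .   bit 10 = 0  t=1,i=1
  .#..# -> #   bit 9 = 1  t=0,i=0
  .#... -> .   bit 8 = 0  t=2,i=10
  ..### -> .   bit 7 = 0  t=2,i=3
  ..##. -> #   bit 6 = 1  t=0,i=2
  ..#.# -> #   bit 5 = 1  t=4,i=9
  ..#.. -> .   bit 4 = 0  t=0,i=11
  ...## -> .   bit 3 = 0  t=1,i=8
  ...#. -> .   bit 2 = 0  t=3,i=3
  ....# -> .   bit 1 = 0  t=2,i=1
  ..... -> #   bit 0 = 1  t=2,i=0
  bits 00111001010001111101101001100001 = 961010273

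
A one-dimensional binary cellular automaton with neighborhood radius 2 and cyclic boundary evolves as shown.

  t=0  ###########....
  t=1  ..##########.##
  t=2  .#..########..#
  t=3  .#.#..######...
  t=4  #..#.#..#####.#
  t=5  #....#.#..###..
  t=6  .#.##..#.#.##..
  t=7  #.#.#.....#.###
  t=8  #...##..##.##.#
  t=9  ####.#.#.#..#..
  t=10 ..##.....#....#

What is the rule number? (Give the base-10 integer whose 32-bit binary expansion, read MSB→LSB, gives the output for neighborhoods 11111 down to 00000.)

  #####|#  b31=1 t=0,i=2
  ####.|#  b30=1 t=0,i=9
  ###.#|#  b29=1 t=1,i=11
  ###..|#  b28=1 t=0,i=10
  ##.##|.  b27=0 t=1,i=12
  ##.#.|.  b26=0 t=7,i=1
  ##..#|.  b25=0 t=1,i=0
  ##...|#  b24=1 t=0,i=11
  #.###|#  b23=1 t=7,i=12
  #.##.|.  b22=0 t=1,i=13
  #.#.#|.  b21=0 t=6,i=9
  #.#..|#  b20=1 t=2,i=1
  #..##|#  b19=1 t=1,i=1
  #..#.|.  b18=0 t=2,i=13
  #...#|#  b17=1 t=6,i=14
  #....|.  b16=0 t=0,i=12
  .####|.  b15=0 t=0,i=1
  .###.|#  b14=1 t=5,i=11
  .##.#|#  b13=1 t=8,i=9
  .##..|#  b12=1 t=1,i=14
  .#.##|#  b11=1 t=6,i=2
  .#.#.|.  b10=0 t=2,i=0
  .#..#|.  b9=0 t=2,i=2
  .#...|#  b8=1 t=5,i=1
  ..###|.  b7=0 t=0,i=0
  ..##.|.  b6=0 t=8,i=4
  ..#.#|.  b5=0 t=2,i=14
  ..#..|.  b4=0 t=5,i=0
  ...##|#  b3=1 t=0,i=14
  ...#.|#  b2=1 t=3,i=0
  ....#|#  b1=1 t=0,i=13
  .....|.  b0=0 t=7,i=7
  bits 11110001100110100111100100001110 = 4053432590

4053432590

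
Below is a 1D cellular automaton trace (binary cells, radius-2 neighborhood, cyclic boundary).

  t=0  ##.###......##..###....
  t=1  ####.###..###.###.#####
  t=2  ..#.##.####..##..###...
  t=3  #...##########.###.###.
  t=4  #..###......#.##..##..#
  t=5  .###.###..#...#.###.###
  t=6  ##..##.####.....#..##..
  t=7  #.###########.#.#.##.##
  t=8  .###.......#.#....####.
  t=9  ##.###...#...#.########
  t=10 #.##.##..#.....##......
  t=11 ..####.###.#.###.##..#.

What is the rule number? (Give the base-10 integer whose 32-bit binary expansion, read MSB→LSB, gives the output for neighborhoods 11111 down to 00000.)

1608360154

  [31] ##### => .  t=1,i=0
  [30] ####. => #  t=1,i=2
  [29] ###.# => .  t=1,i=3
  [28] ###.. => #  t=0,i=5
  [27] ##.## => #  t=0,i=2
  [26] ##.#. => #  t=3,i=22
  [25] ##..# => #  t=0,i=14
  [24] ##... => #  t=0,i=6
  [23] #.### => #  t=0,i=3
  [22] #.##. => #  t=2,i=4
  [21] #.#.# => .  t=7,i=14
  [20] #.#.. => #  t=3,i=0
  [19] #..## => #  t=0,i=15
  [18] #..#. => #  t=5,i=9
  [17] #...# => .  t=3,i=2
  [16] #.... => #  t=0,i=7
  [15] .#### => #  t=1,i=19
  [14] .###. => .  t=0,i=4
  [13] .##.# => #  t=0,i=1
  [12] .##.. => .  t=0,i=13
  [11] .#.## => .  t=2,i=3
  [10] .#.#. => .  t=7,i=15
  [9] .#..# => .  t=6,i=17
  [8] .#... => .  t=3,i=1
  [7] ..### => #  t=0,i=16
  [6] ..##. => #  t=0,i=0
  [5] ..#.# => .  t=2,i=2
  [4] ..#.. => #  t=5,i=10
  [3] ...## => #  t=0,i=11
  [2] ...#. => .  t=2,i=1
  [1] ....# => #  t=0,i=10
  [0] ..... => .  t=0,i=8
  bits 01011111110111011010000011011010 = 1608360154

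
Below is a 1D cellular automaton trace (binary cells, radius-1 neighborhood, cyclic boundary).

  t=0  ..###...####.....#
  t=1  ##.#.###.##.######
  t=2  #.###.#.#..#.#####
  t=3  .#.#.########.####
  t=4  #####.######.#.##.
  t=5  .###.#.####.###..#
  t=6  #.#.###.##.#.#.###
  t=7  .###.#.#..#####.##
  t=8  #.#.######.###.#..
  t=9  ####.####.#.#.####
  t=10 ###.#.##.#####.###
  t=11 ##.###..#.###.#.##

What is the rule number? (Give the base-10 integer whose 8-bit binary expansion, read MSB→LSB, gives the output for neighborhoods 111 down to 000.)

  [7] ### => #  t=0,i=3
  [6] ##. => .  t=0,i=4
  [5] #.# => #  t=1,i=2
  [4] #.. => #  t=0,i=0
  [3] .## => .  t=0,i=2
  [2] .#. => #  t=0,i=17
  [1] ..# => #  t=0,i=1
  [0] ... => #  t=0,i=6
  bits 10110111 = 183

183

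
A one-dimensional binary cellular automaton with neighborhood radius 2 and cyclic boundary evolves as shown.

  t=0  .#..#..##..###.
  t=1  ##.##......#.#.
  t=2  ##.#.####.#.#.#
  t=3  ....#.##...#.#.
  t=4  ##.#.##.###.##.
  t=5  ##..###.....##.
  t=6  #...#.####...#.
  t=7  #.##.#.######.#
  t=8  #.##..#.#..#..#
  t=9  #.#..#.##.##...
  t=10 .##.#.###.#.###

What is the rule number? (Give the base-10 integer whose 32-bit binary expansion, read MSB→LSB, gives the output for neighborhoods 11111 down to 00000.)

  ##### -> .   bit 31 = 0  t=7,i=9
  ####. -> #   bit 30 = 1  t=2,i=7
  ###.# -> .   bit 29 = 0  t=2,i=1
  ###.. -> #   bit 28 = 1  t=0,i=13
  ##.## -> .   bit 27 = 0  t=1,i=2
  ##.#. -> .   bit 26 = 0  t=2,i=2
  ##..# -> .   bit 25 = 0  t=0,i=9
  ##... -> #   bit 24 = 1  t=1,i=5
  #.### -> .   bit 23 = 0  t=2,i=5
  #.##. -> #   bit 22 = 1  t=1,i=0
  #.#.# -> .   bit 21 = 0  t=1,i=13
  #.#.. -> #   bit 20 = 1  t=3,i=13
  #..## -> .   bit 19 = 0  t=0,i=6
  #..#. -> #   bit 18 = 1  t=0,i=0
  #...# -> #   bit 17 = 1  t=3,i=9
  #.... -> #   bit 16 = 1  t=1,i=6
  .#### -> #   bit 15 = 1  t=2,i=6
  .###. -> .   bit 14 = 0  t=0,i=12
  .##.# -> #   bit 13 = 1  t=1,i=1
  .##.. -> .   bit 12 = 0  t=0,i=8
  .#.## -> #   bit 11 = 1  t=1,i=14
  .#.#. -> #   bit 10 = 1  t=1,i=12
  .#..# -> .   bit 9 = 0  t=0,i=2
  .#... -> .   bit 8 = 0  t=3,i=14
  ..### -> #   bit 7 = 1  t=0,i=11
  ..##. -> .   bit 6 = 0  t=0,i=7
  ..#.# -> .   bit 5 = 0  t=1,i=11
  ..#.. -> #   bit 4 = 1  t=0,i=1
  ...## -> .   bit 3 = 0  t=5,i=11
  ...#. -> #   bit 2 = 1  t=1,i=10
  ....# -> .   bit 1 = 0  t=1,i=9
  ..... -> #   bit 0 = 1  t=1,i=7
  bits 01010001010101111010110010010101 = 1364700309

1364700309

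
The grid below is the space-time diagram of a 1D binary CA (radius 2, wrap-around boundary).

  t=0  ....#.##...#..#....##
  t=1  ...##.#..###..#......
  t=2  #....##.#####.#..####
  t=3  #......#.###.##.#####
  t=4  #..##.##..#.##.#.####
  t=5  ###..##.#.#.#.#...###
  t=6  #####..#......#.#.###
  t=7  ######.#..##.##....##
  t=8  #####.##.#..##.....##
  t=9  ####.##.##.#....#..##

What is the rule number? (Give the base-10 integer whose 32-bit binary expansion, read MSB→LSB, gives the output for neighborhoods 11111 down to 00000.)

3730489525

  nb #####: next=#  (t=2,i=10, bit31=1)
  nb ####.: next=#  (t=2,i=11, bit30=1)
  nb ###.#: next=.  (t=2,i=12, bit29=0)
  nb ###..: next=#  (t=1,i=11, bit28=1)
  nb ##.##: next=#  (t=2,i=7, bit27=1)
  nb ##.#.: next=#  (t=1,i=5, bit26=1)
  nb ##..#: next=#  (t=1,i=12, bit25=1)
  nb ##...: next=.  (t=0,i=0, bit24=0)
  nb #.###: next=.  (t=2,i=8, bit23=0)
  nb #.##.: next=#  (t=0,i=6, bit22=1)
  nb #.#.#: next=.  (t=4,i=15, bit21=0)
  nb #.#..: next=#  (t=1,i=6, bit20=1)
  nb #..##: next=#  (t=1,i=8, bit19=1)
  nb #..#.: next=.  (t=0,i=13, bit18=0)
  nb #...#: next=#  (t=0,i=9, bit17=1)
  nb #....: next=.  (t=0,i=1, bit16=0)
  nb .####: next=#  (t=2,i=9, bit15=1)
  nb .###.: next=#  (t=1,i=10, bit14=1)
  nb .##.#: next=.  (t=1,i=4, bit13=0)
  nb .##..: next=.  (t=0,i=7, bit12=0)
  nb .#.##: next=.  (t=0,i=5, bit11=0)
  nb .#.#.: next=.  (t=5,i=9, bit10=0)
  nb .#..#: next=.  (t=0,i=12, bit9=0)
  nb .#...: next=.  (t=0,i=15, bit8=0)
  nb ..###: next=#  (t=1,i=9, bit7=1)
  nb ..##.: next=.  (t=0,i=19, bit6=0)
  nb ..#.#: next=#  (t=0,i=4, bit5=1)
  nb ..#..: next=#  (t=0,i=11, bit4=1)
  nb ...##: next=.  (t=0,i=18, bit3=0)
  nb ...#.: next=#  (t=0,i=3, bit2=1)
  nb ....#: next=.  (t=0,i=2, bit1=0)
  nb .....: next=#  (t=1,i=0, bit0=1)
  bits 11011110010110101100000010110101 = 3730489525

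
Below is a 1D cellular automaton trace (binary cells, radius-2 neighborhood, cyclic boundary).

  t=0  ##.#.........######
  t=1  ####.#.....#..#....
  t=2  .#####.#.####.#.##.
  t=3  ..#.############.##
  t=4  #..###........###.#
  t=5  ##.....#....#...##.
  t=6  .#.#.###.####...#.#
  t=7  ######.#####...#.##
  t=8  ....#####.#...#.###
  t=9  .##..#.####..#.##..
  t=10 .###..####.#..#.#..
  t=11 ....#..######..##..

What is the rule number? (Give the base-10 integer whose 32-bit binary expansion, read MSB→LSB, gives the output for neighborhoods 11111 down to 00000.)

  ##### -> .   bit 31 = 0  t=0,i=15
  ####. -> #   bit 30 = 1  t=0,i=0
  ###.# -> #   bit 29 = 1  t=0,i=1
  ###.. -> .   bit 28 = 0  t=4,i=5
  ##.## -> #   bit 27 = 1  t=3,i=16
  ##.#. -> #   bit 26 = 1  t=0,i=2
  ##..# -> #   bit 25 = 1  t=2,i=18
  ##... -> .   bit 24 = 0  t=4,i=6
  #.### -> #   bit 23 = 1  t=2,i=9
  #.##. -> .   bit 22 = 0  t=2,i=16
  #.#.# -> #   bit 21 = 1  t=2,i=7
  #.#.. -> #   bit 20 = 1  t=0,i=3
  #..## -> .   bit 19 = 0  t=2,i=0
  #..#. -> .   bit 18 = 0  t=1,i=13
  #...# -> .   bit 17 = 0  t=5,i=14
  #.... -> #   bit 16 = 1  t=0,i=5
  .#### -> #   bit 15 = 1  t=0,i=14
  .###. -> .   bit 14 = 0  t=4,i=4
  .##.# -> .   bit 13 = 0  t=5,i=17
  .##.. -> #   bit 12 = 1  t=2,i=17
  .#.## -> #   bit 11 = 1  t=2,i=8
  .#.#. -> #   bit 10 = 1  t=6,i=0
  .#..# -> #   bit 9 = 1  t=1,i=12
  .#... -> .   bit 8 = 0  t=0,i=4
  ..### -> .   bit 7 = 0  t=0,i=13
  ..##. -> #   bit 6 = 1  t=5,i=16
  ..#.# -> .   bit 5 = 0  t=3,i=2
  ..#.. -> #   bit 4 = 1  t=1,i=11
  ...## -> .   bit 3 = 0  t=0,i=12
  ...#. -> #   bit 2 = 1  t=1,i=10
  ....# -> #   bit 1 = 1  t=0,i=11
  ..... -> .   bit 0 = 0  t=0,i=6
  bits 01101110101100011001111001010110 = 1857134166

1857134166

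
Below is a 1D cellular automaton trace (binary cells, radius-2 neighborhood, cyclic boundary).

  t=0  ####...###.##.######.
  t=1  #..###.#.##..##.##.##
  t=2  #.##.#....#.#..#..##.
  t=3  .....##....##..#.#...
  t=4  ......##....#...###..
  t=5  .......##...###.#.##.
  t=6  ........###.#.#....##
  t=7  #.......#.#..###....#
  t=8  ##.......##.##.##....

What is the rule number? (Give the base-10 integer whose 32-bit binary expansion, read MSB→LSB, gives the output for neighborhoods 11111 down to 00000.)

3113883024

  ##### -> #   bit 31 = 1  t=0,i=16
  ####. -> .   bit 30 = 0  t=0,i=2
  ###.# -> #   bit 29 = 1  t=0,i=9
  ###.. -> #   bit 28 = 1  t=0,i=3
  ##.## -> #   bit 27 = 1  t=0,i=10
  ##.#. -> .   bit 26 = 0  t=1,i=6
  ##..# -> .   bit 25 = 0  t=1,i=1
  ##... -> #   bit 24 = 1  t=0,i=4
  #.### -> #   bit 23 = 1  t=0,i=0
  #.##. -> .   bit 22 = 0  t=0,i=11
  #.#.# -> .   bit 21 = 0  t=1,i=7
  #.#.. -> #   bit 20 = 1  t=2,i=5
  #..## -> #   bit 19 = 1  t=1,i=2
  #..#. -> .   bit 18 = 0  t=2,i=14
  #...# -> #   bit 17 = 1  t=0,i=5
  #.... -> .   bit 16 = 0  t=2,i=7
  .#### -> .   bit 15 = 0  t=0,i=1
  .###. -> .   bit 14 = 0  t=0,i=8
  .##.# -> .   bit 13 = 0  t=0,i=12
  .##.. -> #   bit 12 = 1  t=1,i=10
  .#.## -> .   bit 11 = 0  t=1,i=8
  .#.#. -> #   bit 10 = 1  t=2,i=11
  .#..# -> .   bit 9 = 0  t=2,i=13
  .#... -> #   bit 8 = 1  t=2,i=6
  ..### -> #   bit 7 = 1  t=0,i=7
  ..##. -> .   bit 6 = 0  t=1,i=13
  ..#.# -> .   bit 5 = 0  t=2,i=10
  ..#.. -> #   bit 4 = 1  t=2,i=15
  ...## -> .   bit 3 = 0  t=0,i=6
  ...#. -> .   bit 2 = 0  t=2,i=9
  ....# -> .   bit 1 = 0  t=2,i=8
  ..... -> .   bit 0 = 0  t=3,i=0
  bits 10111001100110100001010110010000 = 3113883024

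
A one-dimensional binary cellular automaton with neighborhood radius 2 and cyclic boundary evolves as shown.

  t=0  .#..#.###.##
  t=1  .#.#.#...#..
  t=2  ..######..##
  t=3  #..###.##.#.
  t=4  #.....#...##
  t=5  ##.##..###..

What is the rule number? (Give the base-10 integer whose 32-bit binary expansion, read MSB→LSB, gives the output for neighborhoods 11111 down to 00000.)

2604043595

  [31] ##### => #  t=2,i=4
  [30] ####. => .  t=2,i=6
  [29] ###.# => .  t=0,i=8
  [28] ###.. => #  t=2,i=7
  [27] ##.## => #  t=0,i=9
  [26] ##.#. => .  t=0,i=0
  [25] ##..# => #  t=2,i=0
  [24] ##... => #  t=4,i=1
  [23] #.### => .  t=0,i=6
  [22] #.##. => .  t=0,i=10
  [21] #.#.# => #  t=1,i=3
  [20] #.#.. => #  t=0,i=1
  [19] #..## => .  t=2,i=1
  [18] #..#. => #  t=0,i=3
  [17] #...# => #  t=1,i=7
  [16] #.... => .  t=4,i=2
  [15] .#### => #  t=2,i=3
  [14] .###. => .  t=0,i=7
  [13] .##.# => .  t=0,i=11
  [12] .##.. => .  t=2,i=11
  [11] .#.## => #  t=0,i=5
  [10] .#.#. => #  t=1,i=2
  [9] .#..# => .  t=0,i=2
  [8] .#... => #  t=1,i=6
  [7] ..### => .  t=2,i=2
  [6] ..##. => #  t=2,i=10
  [5] ..#.# => .  t=0,i=4
  [4] ..#.. => .  t=1,i=9
  [3] ...## => #  t=4,i=9
  [2] ...#. => .  t=1,i=0
  [1] ....# => #  t=4,i=4
  [0] ..... => #  t=4,i=3
  bits 10011011001101101000110101001011 = 2604043595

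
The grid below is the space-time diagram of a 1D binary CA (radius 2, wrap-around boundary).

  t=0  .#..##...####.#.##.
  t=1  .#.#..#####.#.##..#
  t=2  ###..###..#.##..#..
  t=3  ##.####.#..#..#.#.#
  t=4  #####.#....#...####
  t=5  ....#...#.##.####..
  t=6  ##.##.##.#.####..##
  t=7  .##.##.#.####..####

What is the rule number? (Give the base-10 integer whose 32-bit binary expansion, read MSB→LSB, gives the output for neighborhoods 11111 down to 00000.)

732687517

  #####|.  b31=0 t=1,i=8
  ####.|.  b30=0 t=0,i=11
  ###.#|#  b29=1 t=0,i=12
  ###..|.  b28=0 t=2,i=2
  ##.##|#  b27=1 t=3,i=2
  ##.#.|.  b26=0 t=0,i=13
  ##..#|#  b25=1 t=0,i=18
  ##...|#  b24=1 t=0,i=6
  #.###|#  b23=1 t=3,i=3
  #.##.|.  b22=0 t=0,i=16
  #.#.#|#  b21=1 t=0,i=14
  #.#..|.  b20=0 t=1,i=3
  #..##|#  b19=1 t=0,i=3
  #..#.|.  b18=0 t=0,i=0
  #...#|#  b17=1 t=0,i=7
  #....|#  b16=1 t=4,i=8
  .####|#  b15=1 t=0,i=10
  .###.|#  b14=1 t=2,i=1
  .##.#|#  b13=1 t=5,i=11
  .##..|.  b12=0 t=0,i=5
  .#.##|#  b11=1 t=0,i=15
  .#.#.|#  b10=1 t=1,i=0
  .#..#|.  b9=0 t=0,i=2
  .#...|.  b8=0 t=4,i=7
  ..###|#  b7=1 t=0,i=9
  ..##.|.  b6=0 t=0,i=4
  ..#.#|.  b5=0 t=1,i=18
  ..#..|#  b4=1 t=0,i=1
  ...##|#  b3=1 t=0,i=8
  ...#.|#  b2=1 t=4,i=10
  ....#|.  b1=0 t=4,i=9
  .....|#  b0=1 t=5,i=0
  bits 00101011101010111110110010011101 = 732687517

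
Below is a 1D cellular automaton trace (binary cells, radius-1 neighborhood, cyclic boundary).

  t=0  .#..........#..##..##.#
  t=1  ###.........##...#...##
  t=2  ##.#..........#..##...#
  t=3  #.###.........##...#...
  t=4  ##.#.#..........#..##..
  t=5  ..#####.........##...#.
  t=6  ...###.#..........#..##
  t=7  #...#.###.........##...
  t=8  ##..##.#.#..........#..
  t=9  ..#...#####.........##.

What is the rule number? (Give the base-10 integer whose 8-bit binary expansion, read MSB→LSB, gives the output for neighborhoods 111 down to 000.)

180

  ### -> #   bit 7 = 1  t=1,i=0
  ##. -> .   bit 6 = 0  t=0,i=16
  #.# -> #   bit 5 = 1  t=0,i=0
  #.. -> #   bit 4 = 1  t=0,i=2
  .## -> .   bit 3 = 0  t=0,i=15
  .#. -> #   bit 2 = 1  t=0,i=1
  ..# -> .   bit 1 = 0  t=0,i=11
  ... -> .   bit 0 = 0  t=0,i=3
  bits 10110100 = 180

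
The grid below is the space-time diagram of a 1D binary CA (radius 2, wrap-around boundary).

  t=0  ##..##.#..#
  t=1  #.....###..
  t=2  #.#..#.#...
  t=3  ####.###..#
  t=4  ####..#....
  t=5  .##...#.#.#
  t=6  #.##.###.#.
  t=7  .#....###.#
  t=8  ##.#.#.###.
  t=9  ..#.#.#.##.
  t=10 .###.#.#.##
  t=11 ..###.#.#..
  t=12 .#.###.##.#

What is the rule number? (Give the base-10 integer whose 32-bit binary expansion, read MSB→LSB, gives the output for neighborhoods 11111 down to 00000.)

3843153468

  [31] ##### => #  t=3,i=1
  [30] ####. => #  t=3,i=2
  [29] ###.# => #  t=3,i=3
  [28] ###.. => .  t=0,i=1
  [27] ##.## => .  t=3,i=4
  [26] ##.#. => #  t=0,i=6
  [25] ##..# => .  t=0,i=2
  [24] ##... => #  t=5,i=3
  [23] #.### => .  t=3,i=5
  [22] #.##. => .  t=5,i=1
  [21] #.#.# => .  t=5,i=8
  [20] #.#.. => #  t=0,i=7
  [19] #..## => .  t=0,i=3
  [18] #..#. => .  t=1,i=10
  [17] #...# => .  t=2,i=9
  [16] #.... => #  t=1,i=2
  [15] .#### => #  t=3,i=0
  [14] .###. => #  t=0,i=0
  [13] .##.# => .  t=0,i=5
  [12] .##.. => #  t=5,i=2
  [11] .#.## => #  t=5,i=0
  [10] .#.#. => #  t=2,i=1
  [9] .#..# => #  t=0,i=8
  [8] .#... => .  t=1,i=1
  [7] ..### => .  t=0,i=10
  [6] ..##. => .  t=0,i=4
  [5] ..#.# => #  t=2,i=0
  [4] ..#.. => #  t=1,i=0
  [3] ...## => #  t=1,i=5
  [2] ...#. => #  t=2,i=10
  [1] ....# => .  t=1,i=4
  [0] ..... => .  t=1,i=3
  bits 11100101000100011101111000111100 = 3843153468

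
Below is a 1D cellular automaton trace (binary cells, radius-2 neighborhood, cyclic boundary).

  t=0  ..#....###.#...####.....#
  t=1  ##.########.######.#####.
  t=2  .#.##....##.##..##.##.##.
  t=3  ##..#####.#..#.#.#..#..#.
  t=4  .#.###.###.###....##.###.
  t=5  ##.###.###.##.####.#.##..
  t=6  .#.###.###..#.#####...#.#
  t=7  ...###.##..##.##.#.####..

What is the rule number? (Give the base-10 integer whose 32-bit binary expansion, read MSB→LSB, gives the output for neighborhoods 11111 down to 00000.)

  #####|.  b31=0 t=1,i=5
  ####.|#  b30=1 t=0,i=17
  ###.#|#  b29=1 t=0,i=9
  ###..|.  b28=0 t=0,i=18
  ##.##|.  b27=0 t=1,i=2
  ##.#.|#  b26=1 t=0,i=10
  ##..#|.  b25=0 t=2,i=14
  ##...|#  b24=1 t=0,i=19
  #.###|#  b23=1 t=1,i=3
  #.##.|.  b22=0 t=1,i=0
  #.#.#|.  b21=0 t=3,i=15
  #.#..|.  b20=0 t=0,i=11
  #..##|#  b19=1 t=2,i=15
  #..#.|#  b18=1 t=0,i=1
  #...#|#  b17=1 t=0,i=13
  #....|#  b16=1 t=0,i=4
  .####|#  b15=1 t=0,i=16
  .###.|#  b14=1 t=0,i=8
  .##.#|#  b13=1 t=1,i=1
  .##..|#  b12=1 t=2,i=4
  .#.##|.  b11=0 t=2,i=2
  .#.#.|.  b10=0 t=3,i=14
  .#..#|#  b9=1 t=0,i=0
  .#...|#  b8=1 t=0,i=3
  ..###|#  b7=1 t=0,i=7
  ..##.|.  b6=0 t=2,i=9
  ..#.#|#  b5=1 t=2,i=1
  ..#..|.  b4=0 t=0,i=2
  ...##|#  b3=1 t=0,i=6
  ...#.|#  b2=1 t=0,i=23
  ....#|#  b1=1 t=0,i=5
  .....|#  b0=1 t=0,i=21
  bits 01100101100011111111001110101111 = 1703932847

1703932847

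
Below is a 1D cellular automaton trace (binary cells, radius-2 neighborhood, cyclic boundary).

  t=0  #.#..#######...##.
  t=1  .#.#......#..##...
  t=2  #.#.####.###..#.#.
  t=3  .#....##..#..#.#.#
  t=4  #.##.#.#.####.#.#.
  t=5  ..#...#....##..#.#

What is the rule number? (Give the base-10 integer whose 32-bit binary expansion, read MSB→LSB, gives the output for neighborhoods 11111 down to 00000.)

1615288093

  [31] ##### => .  t=0,i=7
  [30] ####. => #  t=0,i=10
  [29] ###.# => #  t=2,i=7
  [28] ###.. => .  t=0,i=11
  [27] ##.## => .  t=2,i=8
  [26] ##.#. => .  t=0,i=17
  [25] ##..# => .  t=2,i=12
  [24] ##... => .  t=0,i=12
  [23] #.### => .  t=2,i=4
  [22] #.##. => #  t=4,i=2
  [21] #.#.# => .  t=0,i=0
  [20] #.#.. => .  t=0,i=2
  [19] #..## => .  t=0,i=4
  [18] #..#. => #  t=2,i=13
  [17] #...# => #  t=0,i=13
  [16] #.... => #  t=1,i=5
  [15] .#### => .  t=0,i=6
  [14] .###. => #  t=2,i=10
  [13] .##.# => .  t=0,i=16
  [12] .##.. => #  t=1,i=14
  [11] .#.## => .  t=2,i=3
  [10] .#.#. => #  t=0,i=1
  [9] .#..# => #  t=0,i=3
  [8] .#... => #  t=1,i=4
  [7] ..### => .  t=0,i=5
  [6] ..##. => .  t=0,i=15
  [5] ..#.# => .  t=1,i=1
  [4] ..#.. => #  t=1,i=10
  [3] ...## => #  t=0,i=14
  [2] ...#. => #  t=1,i=0
  [1] ....# => .  t=1,i=8
  [0] ..... => #  t=1,i=6
  bits 01100000010001110101011100011101 = 1615288093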